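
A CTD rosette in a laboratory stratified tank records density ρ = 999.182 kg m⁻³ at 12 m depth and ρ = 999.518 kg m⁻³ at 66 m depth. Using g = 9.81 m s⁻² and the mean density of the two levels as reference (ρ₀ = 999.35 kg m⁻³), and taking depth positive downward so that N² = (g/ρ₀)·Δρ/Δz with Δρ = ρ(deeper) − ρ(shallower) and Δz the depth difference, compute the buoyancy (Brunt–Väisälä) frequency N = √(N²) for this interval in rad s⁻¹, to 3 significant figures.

7.82 × 10⁻³ rad s⁻¹

Δρ = 999.518 − 999.182 = 0.336 kg m⁻³ over Δz = 66 − 12 = 54 m.
N² = (9.81/999.35) × (0.336/54) = 6.1080 × 10⁻⁵ s⁻².
N = √(6.1080 × 10⁻⁵) = 7.8154 × 10⁻³ rad s⁻¹ ≈ 7.82 × 10⁻³ rad s⁻¹.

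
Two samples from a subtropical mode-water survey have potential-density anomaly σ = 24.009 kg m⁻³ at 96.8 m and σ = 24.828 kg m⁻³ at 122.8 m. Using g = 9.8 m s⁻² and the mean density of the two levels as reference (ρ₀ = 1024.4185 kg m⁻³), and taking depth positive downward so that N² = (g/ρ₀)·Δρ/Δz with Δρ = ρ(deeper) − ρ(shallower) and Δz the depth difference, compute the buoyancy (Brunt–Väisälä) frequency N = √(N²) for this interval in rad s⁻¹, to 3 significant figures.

0.0174 rad s⁻¹

Δρ = 1024.828 − 1024.009 = 0.819 kg m⁻³ over Δz = 122.8 − 96.8 = 26 m.
N² = (9.8/1024.4185) × (0.819/26) = 3.0134 × 10⁻⁴ s⁻².
N = √(3.0134 × 10⁻⁴) = 0.017359 rad s⁻¹ ≈ 0.0174 rad s⁻¹.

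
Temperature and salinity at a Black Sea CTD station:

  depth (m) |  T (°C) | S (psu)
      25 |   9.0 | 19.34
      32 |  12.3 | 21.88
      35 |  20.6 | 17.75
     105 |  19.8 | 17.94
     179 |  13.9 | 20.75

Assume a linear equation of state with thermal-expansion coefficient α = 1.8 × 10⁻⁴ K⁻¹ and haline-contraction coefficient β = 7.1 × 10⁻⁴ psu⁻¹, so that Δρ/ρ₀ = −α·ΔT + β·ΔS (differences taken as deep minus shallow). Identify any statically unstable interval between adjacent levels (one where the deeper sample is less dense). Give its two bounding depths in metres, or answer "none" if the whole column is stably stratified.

32–35 m

Evaluate Δρ/ρ₀ = −αΔT + βΔS across each adjacent pair:
  25–32 m: −αΔT+βΔS = −(1.8 × 10⁻⁴)(+3.3)+(7.1 × 10⁻⁴)(+2.54) = 1.2 × 10⁻³ → stable
  32–35 m: −αΔT+βΔS = −(1.8 × 10⁻⁴)(+8.3)+(7.1 × 10⁻⁴)(-4.13) = -4.4 × 10⁻³ → UNSTABLE
  35–105 m: −αΔT+βΔS = −(1.8 × 10⁻⁴)(-0.8)+(7.1 × 10⁻⁴)(+0.19) = 2.8 × 10⁻⁴ → stable
  105–179 m: −αΔT+βΔS = −(1.8 × 10⁻⁴)(-5.9)+(7.1 × 10⁻⁴)(+2.81) = 3.1 × 10⁻³ → stable
The 32–35 m interval has Δρ < 0: lighter water underlies denser water.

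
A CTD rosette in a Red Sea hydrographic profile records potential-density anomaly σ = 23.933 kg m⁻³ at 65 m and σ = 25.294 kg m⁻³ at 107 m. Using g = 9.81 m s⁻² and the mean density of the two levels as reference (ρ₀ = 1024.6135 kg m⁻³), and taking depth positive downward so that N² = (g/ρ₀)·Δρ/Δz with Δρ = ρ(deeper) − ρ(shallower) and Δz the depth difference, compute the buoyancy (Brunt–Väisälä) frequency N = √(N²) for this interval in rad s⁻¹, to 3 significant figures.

0.0176 rad s⁻¹

Δρ = 1025.294 − 1023.933 = 1.361 kg m⁻³ over Δz = 107 − 65 = 42 m.
N² = (9.81/1024.6135) × (1.361/42) = 3.1025 × 10⁻⁴ s⁻².
N = √(3.1025 × 10⁻⁴) = 0.017614 rad s⁻¹ ≈ 0.0176 rad s⁻¹.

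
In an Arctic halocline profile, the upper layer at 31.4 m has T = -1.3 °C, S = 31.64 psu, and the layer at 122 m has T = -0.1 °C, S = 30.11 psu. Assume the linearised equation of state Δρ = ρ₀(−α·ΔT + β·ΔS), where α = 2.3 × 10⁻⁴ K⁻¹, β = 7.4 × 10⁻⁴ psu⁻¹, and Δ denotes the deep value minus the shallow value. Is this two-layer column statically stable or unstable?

ΔT = -0.1 − -1.3 = +1.2 K and ΔS = 30.11 − 31.64 = -1.53 psu (deep − shallow).
−αΔT = -2.76 × 10⁻⁴; βΔS = -1.1322 × 10⁻³; sum Δρ/ρ₀ = -1.4082 × 10⁻³.
Δρ/ρ₀ < 0, so Δρ < 0: deeper water is lighter → statically unstable; the column would overturn.

unstable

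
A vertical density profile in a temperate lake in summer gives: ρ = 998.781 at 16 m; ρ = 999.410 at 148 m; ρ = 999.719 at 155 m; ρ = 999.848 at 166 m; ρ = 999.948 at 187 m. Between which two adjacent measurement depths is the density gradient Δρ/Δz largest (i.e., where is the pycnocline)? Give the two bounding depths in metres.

Compute the density gradient over each adjacent pair:
  16–148 m: Δρ/Δz = 0.629/132 = 4.8 × 10⁻³ kg m⁻⁴
  148–155 m: Δρ/Δz = 0.309/7 = 0.044 kg m⁻⁴
  155–166 m: Δρ/Δz = 0.129/11 = 0.012 kg m⁻⁴
  166–187 m: Δρ/Δz = 0.100/21 = 4.8 × 10⁻³ kg m⁻⁴
The largest gradient is in the 148–155 m interval — the pycnocline.

148–155 m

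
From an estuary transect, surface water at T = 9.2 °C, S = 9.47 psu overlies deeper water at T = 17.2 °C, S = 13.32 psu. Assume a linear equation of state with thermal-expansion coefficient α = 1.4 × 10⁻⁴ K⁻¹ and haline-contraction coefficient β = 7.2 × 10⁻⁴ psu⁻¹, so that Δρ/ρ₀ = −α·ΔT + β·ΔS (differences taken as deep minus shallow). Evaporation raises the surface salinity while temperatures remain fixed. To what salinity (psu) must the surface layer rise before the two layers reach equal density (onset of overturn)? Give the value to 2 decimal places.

Neutral buoyancy requires −α(T_deep − T_surf) + β(S_deep − S_surf′) = 0.
S_surf′ = S_deep − (α/β)·ΔT = 13.32 − (1.4 × 10⁻⁴/7.2 × 10⁻⁴)·(+8.0) = 11.7644 psu.
Increase required: 11.7644 − 9.47 = 2.2944 psu.

11.76 psu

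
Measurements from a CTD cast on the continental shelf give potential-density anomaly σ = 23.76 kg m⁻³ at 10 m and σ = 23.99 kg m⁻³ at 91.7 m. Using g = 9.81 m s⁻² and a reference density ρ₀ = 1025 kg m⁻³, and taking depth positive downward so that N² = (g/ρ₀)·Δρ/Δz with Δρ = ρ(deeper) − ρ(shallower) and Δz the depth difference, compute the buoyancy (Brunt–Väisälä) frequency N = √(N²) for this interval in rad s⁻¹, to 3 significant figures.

Δρ = 1023.99 − 1023.76 = 0.23 kg m⁻³ over Δz = 91.7 − 10 = 81.7 m.
N² = (9.81/1025) × (0.23/81.7) = 2.6943 × 10⁻⁵ s⁻².
N = √(2.6943 × 10⁻⁵) = 5.1907 × 10⁻³ rad s⁻¹ ≈ 5.19 × 10⁻³ rad s⁻¹.

5.19 × 10⁻³ rad s⁻¹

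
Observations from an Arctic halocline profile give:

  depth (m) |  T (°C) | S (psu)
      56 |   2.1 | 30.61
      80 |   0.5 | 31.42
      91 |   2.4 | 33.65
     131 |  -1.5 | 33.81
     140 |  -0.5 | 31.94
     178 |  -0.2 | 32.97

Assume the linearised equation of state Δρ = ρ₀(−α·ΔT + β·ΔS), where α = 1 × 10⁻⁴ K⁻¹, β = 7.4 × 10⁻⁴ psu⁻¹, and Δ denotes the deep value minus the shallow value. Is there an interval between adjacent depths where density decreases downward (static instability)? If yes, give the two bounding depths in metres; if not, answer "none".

131–140 m

Evaluate Δρ/ρ₀ = −αΔT + βΔS across each adjacent pair:
  56–80 m: −αΔT+βΔS = −(1 × 10⁻⁴)(-1.6)+(7.4 × 10⁻⁴)(+0.81) = 7.6 × 10⁻⁴ → stable
  80–91 m: −αΔT+βΔS = −(1 × 10⁻⁴)(+1.9)+(7.4 × 10⁻⁴)(+2.23) = 1.5 × 10⁻³ → stable
  91–131 m: −αΔT+βΔS = −(1 × 10⁻⁴)(-3.9)+(7.4 × 10⁻⁴)(+0.16) = 5.1 × 10⁻⁴ → stable
  131–140 m: −αΔT+βΔS = −(1 × 10⁻⁴)(+1.0)+(7.4 × 10⁻⁴)(-1.87) = -1.5 × 10⁻³ → UNSTABLE
  140–178 m: −αΔT+βΔS = −(1 × 10⁻⁴)(+0.3)+(7.4 × 10⁻⁴)(+1.03) = 7.3 × 10⁻⁴ → stable
The 131–140 m interval has Δρ < 0: lighter water underlies denser water.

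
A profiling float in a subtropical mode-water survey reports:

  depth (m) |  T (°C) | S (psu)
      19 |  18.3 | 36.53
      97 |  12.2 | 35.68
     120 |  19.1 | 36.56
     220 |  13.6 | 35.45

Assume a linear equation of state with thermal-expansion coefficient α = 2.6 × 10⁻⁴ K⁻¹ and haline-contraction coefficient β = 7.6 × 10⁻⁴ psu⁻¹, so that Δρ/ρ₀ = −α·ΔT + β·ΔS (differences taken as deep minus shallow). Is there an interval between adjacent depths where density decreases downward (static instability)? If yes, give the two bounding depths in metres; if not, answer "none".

Evaluate Δρ/ρ₀ = −αΔT + βΔS across each adjacent pair:
  19–97 m: −αΔT+βΔS = −(2.6 × 10⁻⁴)(-6.1)+(7.6 × 10⁻⁴)(-0.85) = 9.4 × 10⁻⁴ → stable
  97–120 m: −αΔT+βΔS = −(2.6 × 10⁻⁴)(+6.9)+(7.6 × 10⁻⁴)(+0.88) = -1.1 × 10⁻³ → UNSTABLE
  120–220 m: −αΔT+βΔS = −(2.6 × 10⁻⁴)(-5.5)+(7.6 × 10⁻⁴)(-1.11) = 5.9 × 10⁻⁴ → stable
The 97–120 m interval has Δρ < 0: lighter water underlies denser water.

97–120 m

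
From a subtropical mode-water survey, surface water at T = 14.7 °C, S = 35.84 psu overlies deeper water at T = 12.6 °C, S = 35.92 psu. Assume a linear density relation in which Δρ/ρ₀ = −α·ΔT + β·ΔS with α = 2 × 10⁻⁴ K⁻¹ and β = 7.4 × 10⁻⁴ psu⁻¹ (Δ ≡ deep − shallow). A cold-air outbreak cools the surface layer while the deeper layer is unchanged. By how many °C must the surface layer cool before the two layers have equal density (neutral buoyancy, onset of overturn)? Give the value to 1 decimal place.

2.4 °C

Neutral buoyancy requires Δρ = 0, i.e. −α(T_deep − T_surf′) + β(S_deep − S_surf) = 0.
T_surf′ = T_deep − (β/α)·ΔS = 12.6 − (7.4 × 10⁻⁴/2 × 10⁻⁴)·(+0.08) = 12.304 °C.
Cooling required: 14.7 − (12.304) = 2.396 °C.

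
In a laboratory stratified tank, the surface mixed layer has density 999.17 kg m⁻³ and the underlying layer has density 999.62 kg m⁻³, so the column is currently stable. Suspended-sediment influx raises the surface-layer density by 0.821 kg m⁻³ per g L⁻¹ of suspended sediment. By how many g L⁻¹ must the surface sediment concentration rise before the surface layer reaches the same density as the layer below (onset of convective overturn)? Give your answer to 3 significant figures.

Density deficit of the surface layer: 999.62 − 999.17 = 0.45 kg m⁻³.
Required change = 0.45 / 0.821 = 0.548 g L⁻¹.

0.548 g L⁻¹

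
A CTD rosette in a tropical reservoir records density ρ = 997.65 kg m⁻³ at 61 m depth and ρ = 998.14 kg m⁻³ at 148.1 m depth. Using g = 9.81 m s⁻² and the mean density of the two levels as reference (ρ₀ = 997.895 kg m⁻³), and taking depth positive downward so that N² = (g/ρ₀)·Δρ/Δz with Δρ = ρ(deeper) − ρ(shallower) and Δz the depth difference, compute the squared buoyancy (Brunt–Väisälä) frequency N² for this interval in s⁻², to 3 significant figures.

Δρ = 998.14 − 997.65 = 0.49 kg m⁻³ over Δz = 148.1 − 61 = 87.1 m.
N² = (9.81/997.895) × (0.49/87.1) = 5.5305 × 10⁻⁵ s⁻² ≈ 5.53 × 10⁻⁵ s⁻².

5.53 × 10⁻⁵ s⁻²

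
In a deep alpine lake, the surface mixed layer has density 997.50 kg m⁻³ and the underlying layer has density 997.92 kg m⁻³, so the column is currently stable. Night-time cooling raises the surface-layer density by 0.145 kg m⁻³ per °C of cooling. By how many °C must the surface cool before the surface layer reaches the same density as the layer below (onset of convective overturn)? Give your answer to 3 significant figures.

2.90 °C

Density deficit of the surface layer: 997.92 − 997.50 = 0.42 kg m⁻³.
Required change = 0.42 / 0.145 = 2.90 °C.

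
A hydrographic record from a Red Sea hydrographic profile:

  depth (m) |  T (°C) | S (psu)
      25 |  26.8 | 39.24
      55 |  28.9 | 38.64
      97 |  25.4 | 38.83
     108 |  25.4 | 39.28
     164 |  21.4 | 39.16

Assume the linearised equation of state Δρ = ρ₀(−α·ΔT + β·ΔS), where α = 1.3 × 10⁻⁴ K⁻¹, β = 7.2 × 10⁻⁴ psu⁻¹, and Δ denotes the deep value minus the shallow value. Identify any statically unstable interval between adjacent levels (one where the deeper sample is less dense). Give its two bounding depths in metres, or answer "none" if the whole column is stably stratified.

25–55 m

Evaluate Δρ/ρ₀ = −αΔT + βΔS across each adjacent pair:
  25–55 m: −αΔT+βΔS = −(1.3 × 10⁻⁴)(+2.1)+(7.2 × 10⁻⁴)(-0.60) = -7.1 × 10⁻⁴ → UNSTABLE
  55–97 m: −αΔT+βΔS = −(1.3 × 10⁻⁴)(-3.5)+(7.2 × 10⁻⁴)(+0.19) = 5.9 × 10⁻⁴ → stable
  97–108 m: −αΔT+βΔS = −(1.3 × 10⁻⁴)(+0.0)+(7.2 × 10⁻⁴)(+0.45) = 3.2 × 10⁻⁴ → stable
  108–164 m: −αΔT+βΔS = −(1.3 × 10⁻⁴)(-4.0)+(7.2 × 10⁻⁴)(-0.12) = 4.3 × 10⁻⁴ → stable
The 25–55 m interval has Δρ < 0: lighter water underlies denser water.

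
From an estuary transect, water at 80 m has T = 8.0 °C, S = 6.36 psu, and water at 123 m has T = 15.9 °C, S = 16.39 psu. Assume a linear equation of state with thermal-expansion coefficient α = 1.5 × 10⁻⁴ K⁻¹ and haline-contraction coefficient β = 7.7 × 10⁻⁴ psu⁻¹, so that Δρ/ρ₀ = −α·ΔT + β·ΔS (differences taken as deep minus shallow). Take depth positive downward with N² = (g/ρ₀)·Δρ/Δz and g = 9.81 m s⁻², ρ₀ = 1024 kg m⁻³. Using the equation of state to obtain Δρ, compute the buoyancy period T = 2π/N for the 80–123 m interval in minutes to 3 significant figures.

2.71 min

ΔT = +7.9 K, ΔS = +10.03 psu (deep − shallow).
Δρ/ρ₀ = −αΔT + βΔS = -1.185 × 10⁻³ + 7.7231 × 10⁻³ = 6.5381 × 10⁻³, so Δρ ≈ 6.695 kg m⁻³.
N² = (g/ρ₀)·Δρ/Δz = g·(Δρ/ρ₀)/Δz = 9.81 × 6.5381 × 10⁻³ / 43 = 1.4916 × 10⁻³ s⁻².
N = √(1.4916 × 10⁻³) = 0.038621 rad s⁻¹ → T = 2π/N = 162.69 s = 2.7115 min ≈ 2.71 min.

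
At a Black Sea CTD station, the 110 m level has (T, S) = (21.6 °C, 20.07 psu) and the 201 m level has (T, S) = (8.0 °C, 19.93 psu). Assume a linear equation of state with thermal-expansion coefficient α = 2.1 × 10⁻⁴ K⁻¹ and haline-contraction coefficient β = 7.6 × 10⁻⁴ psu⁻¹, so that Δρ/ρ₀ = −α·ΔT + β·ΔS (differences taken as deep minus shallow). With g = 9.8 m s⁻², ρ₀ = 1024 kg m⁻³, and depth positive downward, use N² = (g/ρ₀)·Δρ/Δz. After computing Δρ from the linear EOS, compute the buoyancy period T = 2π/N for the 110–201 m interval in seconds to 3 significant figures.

ΔT = -13.6 K, ΔS = -0.14 psu (deep − shallow).
Δρ/ρ₀ = −αΔT + βΔS = 2.856 × 10⁻³ − 1.064 × 10⁻⁴ = 2.7496 × 10⁻³, so Δρ ≈ 2.816 kg m⁻³.
N² = (g/ρ₀)·Δρ/Δz = g·(Δρ/ρ₀)/Δz = 9.8 × 2.7496 × 10⁻³ / 91 = 2.9611 × 10⁻⁴ s⁻².
N = √(2.9611 × 10⁻⁴) = 0.017208 rad s⁻¹ → T = 2π/N = 365.13 s ≈ 365 s.

365 s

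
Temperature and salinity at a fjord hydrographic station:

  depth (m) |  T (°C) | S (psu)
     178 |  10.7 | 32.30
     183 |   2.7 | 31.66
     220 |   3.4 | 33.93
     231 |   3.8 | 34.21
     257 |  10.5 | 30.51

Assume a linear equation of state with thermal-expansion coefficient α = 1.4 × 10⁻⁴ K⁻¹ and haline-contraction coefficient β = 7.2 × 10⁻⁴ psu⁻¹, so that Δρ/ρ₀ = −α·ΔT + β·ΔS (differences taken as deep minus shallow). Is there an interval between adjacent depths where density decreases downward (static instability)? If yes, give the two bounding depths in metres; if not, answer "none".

231–257 m

Evaluate Δρ/ρ₀ = −αΔT + βΔS across each adjacent pair:
  178–183 m: −αΔT+βΔS = −(1.4 × 10⁻⁴)(-8.0)+(7.2 × 10⁻⁴)(-0.64) = 6.6 × 10⁻⁴ → stable
  183–220 m: −αΔT+βΔS = −(1.4 × 10⁻⁴)(+0.7)+(7.2 × 10⁻⁴)(+2.27) = 1.5 × 10⁻³ → stable
  220–231 m: −αΔT+βΔS = −(1.4 × 10⁻⁴)(+0.4)+(7.2 × 10⁻⁴)(+0.28) = 1.5 × 10⁻⁴ → stable
  231–257 m: −αΔT+βΔS = −(1.4 × 10⁻⁴)(+6.7)+(7.2 × 10⁻⁴)(-3.70) = -3.6 × 10⁻³ → UNSTABLE
The 231–257 m interval has Δρ < 0: lighter water underlies denser water.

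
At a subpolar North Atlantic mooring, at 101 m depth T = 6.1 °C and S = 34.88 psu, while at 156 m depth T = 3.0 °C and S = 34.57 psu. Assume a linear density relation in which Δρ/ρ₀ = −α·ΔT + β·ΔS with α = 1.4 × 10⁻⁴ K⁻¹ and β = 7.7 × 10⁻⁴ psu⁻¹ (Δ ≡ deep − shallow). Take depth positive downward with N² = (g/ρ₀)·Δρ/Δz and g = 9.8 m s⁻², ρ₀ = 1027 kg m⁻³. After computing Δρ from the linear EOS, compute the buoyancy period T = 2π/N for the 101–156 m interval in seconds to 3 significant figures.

1.07 × 10³ s

ΔT = -3.1 K, ΔS = -0.31 psu (deep − shallow).
Δρ/ρ₀ = −αΔT + βΔS = 4.34 × 10⁻⁴ − 2.387 × 10⁻⁴ = 1.953 × 10⁻⁴, so Δρ ≈ 0.2006 kg m⁻³.
N² = (g/ρ₀)·Δρ/Δz = g·(Δρ/ρ₀)/Δz = 9.8 × 1.953 × 10⁻⁴ / 55 = 3.4799 × 10⁻⁵ s⁻².
N = √(3.4799 × 10⁻⁵) = 5.8991 × 10⁻³ rad s⁻¹ → T = 2π/N = 1.0651 × 10³ s ≈ 1.07 × 10³ s.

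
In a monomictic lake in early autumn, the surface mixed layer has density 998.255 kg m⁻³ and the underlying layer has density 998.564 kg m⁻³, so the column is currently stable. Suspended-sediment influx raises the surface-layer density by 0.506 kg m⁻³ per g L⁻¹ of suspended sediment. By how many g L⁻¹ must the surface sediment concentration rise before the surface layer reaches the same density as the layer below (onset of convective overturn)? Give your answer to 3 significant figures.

Density deficit of the surface layer: 998.564 − 998.255 = 0.309 kg m⁻³.
Required change = 0.309 / 0.506 = 0.611 g L⁻¹.

0.611 g L⁻¹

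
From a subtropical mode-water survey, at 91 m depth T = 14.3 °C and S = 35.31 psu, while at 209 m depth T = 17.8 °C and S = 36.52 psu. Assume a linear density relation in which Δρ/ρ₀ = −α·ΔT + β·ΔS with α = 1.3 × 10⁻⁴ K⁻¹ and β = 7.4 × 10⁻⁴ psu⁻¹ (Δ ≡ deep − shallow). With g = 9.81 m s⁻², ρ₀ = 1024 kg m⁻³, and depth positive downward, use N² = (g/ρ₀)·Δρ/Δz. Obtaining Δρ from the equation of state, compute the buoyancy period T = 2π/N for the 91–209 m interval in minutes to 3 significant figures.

17.3 min

ΔT = +3.5 K, ΔS = +1.21 psu (deep − shallow).
Δρ/ρ₀ = −αΔT + βΔS = -4.55 × 10⁻⁴ + 8.954 × 10⁻⁴ = 4.404 × 10⁻⁴, so Δρ ≈ 0.4510 kg m⁻³.
N² = (g/ρ₀)·Δρ/Δz = g·(Δρ/ρ₀)/Δz = 9.81 × 4.404 × 10⁻⁴ / 118 = 3.6613 × 10⁻⁵ s⁻².
N = √(3.6613 × 10⁻⁵) = 6.0509 × 10⁻³ rad s⁻¹ → T = 2π/N = 1.0384 × 10³ s = 17.307 min ≈ 17.3 min.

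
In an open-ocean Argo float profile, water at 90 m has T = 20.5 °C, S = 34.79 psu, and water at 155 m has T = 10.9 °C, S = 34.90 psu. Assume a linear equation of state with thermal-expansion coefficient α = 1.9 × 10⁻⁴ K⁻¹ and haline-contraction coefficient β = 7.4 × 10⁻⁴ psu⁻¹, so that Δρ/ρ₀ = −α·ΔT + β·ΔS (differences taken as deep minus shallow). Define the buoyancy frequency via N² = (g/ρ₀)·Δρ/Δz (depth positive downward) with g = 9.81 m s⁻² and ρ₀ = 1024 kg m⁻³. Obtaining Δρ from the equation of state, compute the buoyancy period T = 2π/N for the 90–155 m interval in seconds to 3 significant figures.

371 s

ΔT = -9.6 K, ΔS = +0.11 psu (deep − shallow).
Δρ/ρ₀ = −αΔT + βΔS = 1.824 × 10⁻³ + 8.14 × 10⁻⁵ = 1.9054 × 10⁻³, so Δρ ≈ 1.951 kg m⁻³.
N² = (g/ρ₀)·Δρ/Δz = g·(Δρ/ρ₀)/Δz = 9.81 × 1.9054 × 10⁻³ / 65 = 2.8757 × 10⁻⁴ s⁻².
N = √(2.8757 × 10⁻⁴) = 0.016958 rad s⁻¹ → T = 2π/N = 370.51 s ≈ 371 s.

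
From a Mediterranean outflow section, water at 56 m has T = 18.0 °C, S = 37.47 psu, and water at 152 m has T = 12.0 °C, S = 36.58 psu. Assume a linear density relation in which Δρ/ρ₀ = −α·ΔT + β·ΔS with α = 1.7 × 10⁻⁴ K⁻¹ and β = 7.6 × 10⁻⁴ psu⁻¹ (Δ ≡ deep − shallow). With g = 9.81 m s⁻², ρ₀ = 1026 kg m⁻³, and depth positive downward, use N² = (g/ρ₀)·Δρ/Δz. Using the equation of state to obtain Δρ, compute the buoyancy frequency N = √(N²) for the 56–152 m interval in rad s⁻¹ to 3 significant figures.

5.93 × 10⁻³ rad s⁻¹

ΔT = -6.0 K, ΔS = -0.89 psu (deep − shallow).
Δρ/ρ₀ = −αΔT + βΔS = 1.02 × 10⁻³ − 6.764 × 10⁻⁴ = 3.436 × 10⁻⁴, so Δρ ≈ 0.3525 kg m⁻³.
N² = (g/ρ₀)·Δρ/Δz = g·(Δρ/ρ₀)/Δz = 9.81 × 3.436 × 10⁻⁴ / 96 = 3.5112 × 10⁻⁵ s⁻².
N = √(3.5112 × 10⁻⁵) = 5.9255 × 10⁻³ rad s⁻¹ ≈ 5.93 × 10⁻³ rad s⁻¹.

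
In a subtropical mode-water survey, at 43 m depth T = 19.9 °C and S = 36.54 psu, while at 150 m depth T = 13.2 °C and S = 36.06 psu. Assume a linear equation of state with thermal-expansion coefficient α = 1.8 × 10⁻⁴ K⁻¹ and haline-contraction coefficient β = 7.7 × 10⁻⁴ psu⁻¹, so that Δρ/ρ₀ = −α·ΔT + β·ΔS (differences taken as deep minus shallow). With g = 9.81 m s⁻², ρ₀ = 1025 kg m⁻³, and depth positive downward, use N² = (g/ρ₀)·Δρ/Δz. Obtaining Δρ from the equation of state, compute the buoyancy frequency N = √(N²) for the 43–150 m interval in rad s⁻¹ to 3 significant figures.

8.76 × 10⁻³ rad s⁻¹

ΔT = -6.7 K, ΔS = -0.48 psu (deep − shallow).
Δρ/ρ₀ = −αΔT + βΔS = 1.206 × 10⁻³ − 3.696 × 10⁻⁴ = 8.364 × 10⁻⁴, so Δρ ≈ 0.8573 kg m⁻³.
N² = (g/ρ₀)·Δρ/Δz = g·(Δρ/ρ₀)/Δz = 9.81 × 8.364 × 10⁻⁴ / 107 = 7.6683 × 10⁻⁵ s⁻².
N = √(7.6683 × 10⁻⁵) = 8.7569 × 10⁻³ rad s⁻¹ ≈ 8.76 × 10⁻³ rad s⁻¹.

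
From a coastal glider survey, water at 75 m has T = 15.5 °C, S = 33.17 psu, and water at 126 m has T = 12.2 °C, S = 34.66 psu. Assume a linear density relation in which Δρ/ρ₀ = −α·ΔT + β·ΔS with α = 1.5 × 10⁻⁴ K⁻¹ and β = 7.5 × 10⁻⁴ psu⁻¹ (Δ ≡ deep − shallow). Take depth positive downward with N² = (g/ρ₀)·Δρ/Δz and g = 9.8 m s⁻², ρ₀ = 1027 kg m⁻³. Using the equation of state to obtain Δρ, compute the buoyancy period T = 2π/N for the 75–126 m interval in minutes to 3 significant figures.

ΔT = -3.3 K, ΔS = +1.49 psu (deep − shallow).
Δρ/ρ₀ = −αΔT + βΔS = 4.95 × 10⁻⁴ + 1.1175 × 10⁻³ = 1.6125 × 10⁻³, so Δρ ≈ 1.656 kg m⁻³.
N² = (g/ρ₀)·Δρ/Δz = g·(Δρ/ρ₀)/Δz = 9.8 × 1.6125 × 10⁻³ / 51 = 3.0985 × 10⁻⁴ s⁻².
N = √(3.0985 × 10⁻⁴) = 0.017603 rad s⁻¹ → T = 2π/N = 356.94 s = 5.9490 min ≈ 5.95 min.

5.95 min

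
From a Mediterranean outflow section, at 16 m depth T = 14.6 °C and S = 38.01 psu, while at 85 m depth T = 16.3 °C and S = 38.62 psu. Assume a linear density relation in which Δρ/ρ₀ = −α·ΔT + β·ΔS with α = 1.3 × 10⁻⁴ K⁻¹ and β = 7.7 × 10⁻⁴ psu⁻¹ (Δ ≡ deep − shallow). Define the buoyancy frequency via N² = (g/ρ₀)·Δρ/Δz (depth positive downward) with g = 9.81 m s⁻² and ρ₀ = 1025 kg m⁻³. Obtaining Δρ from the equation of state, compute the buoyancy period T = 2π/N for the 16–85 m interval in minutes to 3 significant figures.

17.6 min

ΔT = +1.7 K, ΔS = +0.61 psu (deep − shallow).
Δρ/ρ₀ = −αΔT + βΔS = -2.21 × 10⁻⁴ + 4.697 × 10⁻⁴ = 2.487 × 10⁻⁴, so Δρ ≈ 0.2549 kg m⁻³.
N² = (g/ρ₀)·Δρ/Δz = g·(Δρ/ρ₀)/Δz = 9.81 × 2.487 × 10⁻⁴ / 69 = 3.5359 × 10⁻⁵ s⁻².
N = √(3.5359 × 10⁻⁵) = 5.9463 × 10⁻³ rad s⁻¹ → T = 2π/N = 1.0567 × 10³ s = 17.612 min ≈ 17.6 min.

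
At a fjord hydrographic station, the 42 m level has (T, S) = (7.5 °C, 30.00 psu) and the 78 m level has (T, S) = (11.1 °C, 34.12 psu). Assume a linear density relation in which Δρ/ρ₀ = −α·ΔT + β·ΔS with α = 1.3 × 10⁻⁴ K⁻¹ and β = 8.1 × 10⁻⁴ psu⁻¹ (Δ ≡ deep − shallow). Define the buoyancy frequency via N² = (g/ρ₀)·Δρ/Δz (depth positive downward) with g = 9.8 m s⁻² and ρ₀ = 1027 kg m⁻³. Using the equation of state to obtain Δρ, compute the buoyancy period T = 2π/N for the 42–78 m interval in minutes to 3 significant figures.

3.75 min

ΔT = +3.6 K, ΔS = +4.12 psu (deep − shallow).
Δρ/ρ₀ = −αΔT + βΔS = -4.68 × 10⁻⁴ + 3.3372 × 10⁻³ = 2.8692 × 10⁻³, so Δρ ≈ 2.947 kg m⁻³.
N² = (g/ρ₀)·Δρ/Δz = g·(Δρ/ρ₀)/Δz = 9.8 × 2.8692 × 10⁻³ / 36 = 7.8106 × 10⁻⁴ s⁻².
N = √(7.8106 × 10⁻⁴) = 0.027947 rad s⁻¹ → T = 2π/N = 224.83 s = 3.7472 min ≈ 3.75 min.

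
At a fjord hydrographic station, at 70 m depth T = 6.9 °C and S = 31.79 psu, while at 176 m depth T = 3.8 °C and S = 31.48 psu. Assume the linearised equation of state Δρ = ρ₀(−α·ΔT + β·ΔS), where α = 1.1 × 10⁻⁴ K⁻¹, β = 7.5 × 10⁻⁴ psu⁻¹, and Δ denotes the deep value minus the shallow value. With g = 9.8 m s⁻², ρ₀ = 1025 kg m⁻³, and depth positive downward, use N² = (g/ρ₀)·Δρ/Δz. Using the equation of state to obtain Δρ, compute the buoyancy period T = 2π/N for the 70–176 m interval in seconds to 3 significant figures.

ΔT = -3.1 K, ΔS = -0.31 psu (deep − shallow).
Δρ/ρ₀ = −αΔT + βΔS = 3.41 × 10⁻⁴ − 2.325 × 10⁻⁴ = 1.085 × 10⁻⁴, so Δρ ≈ 0.1112 kg m⁻³.
N² = (g/ρ₀)·Δρ/Δz = g·(Δρ/ρ₀)/Δz = 9.8 × 1.085 × 10⁻⁴ / 106 = 1.0031 × 10⁻⁵ s⁻².
N = √(1.0031 × 10⁻⁵) = 3.1672 × 10⁻³ rad s⁻¹ → T = 2π/N = 1.9838 × 10³ s ≈ 1.98 × 10³ s.

1.98 × 10³ s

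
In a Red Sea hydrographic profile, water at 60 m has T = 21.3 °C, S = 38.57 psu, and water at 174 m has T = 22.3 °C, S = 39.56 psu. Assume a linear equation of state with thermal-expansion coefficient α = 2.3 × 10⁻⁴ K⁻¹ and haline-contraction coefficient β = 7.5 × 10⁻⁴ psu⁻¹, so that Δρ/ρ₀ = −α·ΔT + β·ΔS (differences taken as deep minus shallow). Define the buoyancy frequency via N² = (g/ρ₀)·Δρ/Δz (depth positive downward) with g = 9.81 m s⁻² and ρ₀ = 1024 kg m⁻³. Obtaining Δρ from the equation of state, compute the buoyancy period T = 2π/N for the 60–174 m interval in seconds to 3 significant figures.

ΔT = +1.0 K, ΔS = +0.99 psu (deep − shallow).
Δρ/ρ₀ = −αΔT + βΔS = -2.30 × 10⁻⁴ + 7.425 × 10⁻⁴ = 5.125 × 10⁻⁴, so Δρ ≈ 0.5248 kg m⁻³.
N² = (g/ρ₀)·Δρ/Δz = g·(Δρ/ρ₀)/Δz = 9.81 × 5.125 × 10⁻⁴ / 114 = 4.4102 × 10⁻⁵ s⁻².
N = √(4.4102 × 10⁻⁵) = 6.6409 × 10⁻³ rad s⁻¹ → T = 2π/N = 946.13 s ≈ 946 s.

946 s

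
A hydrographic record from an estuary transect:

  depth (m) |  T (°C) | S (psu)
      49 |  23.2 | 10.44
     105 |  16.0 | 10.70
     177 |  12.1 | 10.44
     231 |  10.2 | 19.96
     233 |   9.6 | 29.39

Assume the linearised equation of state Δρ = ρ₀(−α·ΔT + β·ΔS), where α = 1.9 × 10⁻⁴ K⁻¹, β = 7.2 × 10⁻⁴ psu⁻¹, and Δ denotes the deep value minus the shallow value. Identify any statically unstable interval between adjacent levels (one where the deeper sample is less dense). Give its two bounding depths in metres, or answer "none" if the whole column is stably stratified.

Evaluate Δρ/ρ₀ = −αΔT + βΔS across each adjacent pair:
  49–105 m: −αΔT+βΔS = −(1.9 × 10⁻⁴)(-7.2)+(7.2 × 10⁻⁴)(+0.26) = 1.6 × 10⁻³ → stable
  105–177 m: −αΔT+βΔS = −(1.9 × 10⁻⁴)(-3.9)+(7.2 × 10⁻⁴)(-0.26) = 5.5 × 10⁻⁴ → stable
  177–231 m: −αΔT+βΔS = −(1.9 × 10⁻⁴)(-1.9)+(7.2 × 10⁻⁴)(+9.52) = 7.2 × 10⁻³ → stable
  231–233 m: −αΔT+βΔS = −(1.9 × 10⁻⁴)(-0.6)+(7.2 × 10⁻⁴)(+9.43) = 6.9 × 10⁻³ → stable
Every interval has Δρ > 0: the column is stably stratified throughout.

none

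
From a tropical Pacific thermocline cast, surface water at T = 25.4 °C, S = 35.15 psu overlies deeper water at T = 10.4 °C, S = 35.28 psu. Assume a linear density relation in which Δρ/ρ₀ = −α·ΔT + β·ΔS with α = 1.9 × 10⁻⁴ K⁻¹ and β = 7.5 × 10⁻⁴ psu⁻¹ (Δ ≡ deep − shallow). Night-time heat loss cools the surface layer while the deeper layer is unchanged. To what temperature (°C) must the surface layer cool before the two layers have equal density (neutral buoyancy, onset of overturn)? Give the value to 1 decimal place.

9.9 °C

Neutral buoyancy requires Δρ = 0, i.e. −α(T_deep − T_surf′) + β(S_deep − S_surf) = 0.
T_surf′ = T_deep − (β/α)·ΔS = 10.4 − (7.5 × 10⁻⁴/1.9 × 10⁻⁴)·(+0.13) = 9.887 °C.
Cooling required: 25.4 − (9.887) = 15.513 °C.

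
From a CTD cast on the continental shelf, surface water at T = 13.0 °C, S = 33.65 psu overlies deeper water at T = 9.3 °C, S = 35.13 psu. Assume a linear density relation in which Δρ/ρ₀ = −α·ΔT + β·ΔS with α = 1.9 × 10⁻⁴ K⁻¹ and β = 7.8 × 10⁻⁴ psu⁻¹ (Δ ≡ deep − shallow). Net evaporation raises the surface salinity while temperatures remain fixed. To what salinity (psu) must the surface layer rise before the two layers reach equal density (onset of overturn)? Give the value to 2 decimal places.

Neutral buoyancy requires −α(T_deep − T_surf) + β(S_deep − S_surf′) = 0.
S_surf′ = S_deep − (α/β)·ΔT = 35.13 − (1.9 × 10⁻⁴/7.8 × 10⁻⁴)·(-3.7) = 36.0313 psu.
Increase required: 36.0313 − 33.65 = 2.3813 psu.

36.03 psu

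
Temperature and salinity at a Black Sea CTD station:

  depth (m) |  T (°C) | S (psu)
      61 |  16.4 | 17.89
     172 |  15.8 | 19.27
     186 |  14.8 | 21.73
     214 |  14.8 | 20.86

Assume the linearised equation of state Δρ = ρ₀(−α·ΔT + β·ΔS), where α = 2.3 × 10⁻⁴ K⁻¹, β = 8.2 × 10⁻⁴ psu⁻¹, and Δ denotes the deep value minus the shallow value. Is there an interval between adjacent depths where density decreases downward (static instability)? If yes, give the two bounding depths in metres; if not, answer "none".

186–214 m

Evaluate Δρ/ρ₀ = −αΔT + βΔS across each adjacent pair:
  61–172 m: −αΔT+βΔS = −(2.3 × 10⁻⁴)(-0.6)+(8.2 × 10⁻⁴)(+1.38) = 1.3 × 10⁻³ → stable
  172–186 m: −αΔT+βΔS = −(2.3 × 10⁻⁴)(-1.0)+(8.2 × 10⁻⁴)(+2.46) = 2.2 × 10⁻³ → stable
  186–214 m: −αΔT+βΔS = −(2.3 × 10⁻⁴)(+0.0)+(8.2 × 10⁻⁴)(-0.87) = -7.1 × 10⁻⁴ → UNSTABLE
The 186–214 m interval has Δρ < 0: lighter water underlies denser water.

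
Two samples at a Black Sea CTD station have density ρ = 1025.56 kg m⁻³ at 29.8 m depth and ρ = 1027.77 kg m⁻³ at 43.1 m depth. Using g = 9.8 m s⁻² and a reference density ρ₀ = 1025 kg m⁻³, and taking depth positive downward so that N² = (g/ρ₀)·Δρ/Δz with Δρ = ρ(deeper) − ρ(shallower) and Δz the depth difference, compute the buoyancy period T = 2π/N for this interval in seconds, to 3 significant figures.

158 s

Δρ = 1027.77 − 1025.56 = 2.21 kg m⁻³ over Δz = 43.1 − 29.8 = 13.3 m.
N² = (9.8/1025) × (2.21/13.3) = 1.5887 × 10⁻³ s⁻².
N = √(1.5887 × 10⁻³) = 0.039858 rad s⁻¹, so T = 2π/N = 157.64 s ≈ 158 s.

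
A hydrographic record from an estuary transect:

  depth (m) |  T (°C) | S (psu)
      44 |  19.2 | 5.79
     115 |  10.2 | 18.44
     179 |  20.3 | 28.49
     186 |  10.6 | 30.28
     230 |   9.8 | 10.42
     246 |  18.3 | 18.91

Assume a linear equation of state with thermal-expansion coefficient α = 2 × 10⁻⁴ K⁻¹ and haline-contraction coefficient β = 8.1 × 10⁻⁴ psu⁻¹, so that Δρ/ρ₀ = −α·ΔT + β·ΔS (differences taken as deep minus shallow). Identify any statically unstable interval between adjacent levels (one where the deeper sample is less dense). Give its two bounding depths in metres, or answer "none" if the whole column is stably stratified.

Evaluate Δρ/ρ₀ = −αΔT + βΔS across each adjacent pair:
  44–115 m: −αΔT+βΔS = −(2 × 10⁻⁴)(-9.0)+(8.1 × 10⁻⁴)(+12.65) = 0.012 → stable
  115–179 m: −αΔT+βΔS = −(2 × 10⁻⁴)(+10.1)+(8.1 × 10⁻⁴)(+10.05) = 6.1 × 10⁻³ → stable
  179–186 m: −αΔT+βΔS = −(2 × 10⁻⁴)(-9.7)+(8.1 × 10⁻⁴)(+1.79) = 3.4 × 10⁻³ → stable
  186–230 m: −αΔT+βΔS = −(2 × 10⁻⁴)(-0.8)+(8.1 × 10⁻⁴)(-19.86) = -0.016 → UNSTABLE
  230–246 m: −αΔT+βΔS = −(2 × 10⁻⁴)(+8.5)+(8.1 × 10⁻⁴)(+8.49) = 5.2 × 10⁻³ → stable
The 186–230 m interval has Δρ < 0: lighter water underlies denser water.

186–230 m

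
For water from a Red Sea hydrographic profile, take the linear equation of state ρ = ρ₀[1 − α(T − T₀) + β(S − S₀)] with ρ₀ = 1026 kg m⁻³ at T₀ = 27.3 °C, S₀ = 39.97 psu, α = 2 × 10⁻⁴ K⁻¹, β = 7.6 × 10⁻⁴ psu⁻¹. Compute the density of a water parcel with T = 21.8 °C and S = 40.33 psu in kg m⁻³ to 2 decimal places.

T − T₀ = -5.5 K, S − S₀ = +0.36 psu.
Bracket = 1 − α·(-5.5) + β·(+0.36) = 1 + (1.3736 × 10⁻³) = 1.0013736.
ρ = 1026 × 1.0013736 = 1027.41 kg m⁻³.

1027.41 kg m⁻³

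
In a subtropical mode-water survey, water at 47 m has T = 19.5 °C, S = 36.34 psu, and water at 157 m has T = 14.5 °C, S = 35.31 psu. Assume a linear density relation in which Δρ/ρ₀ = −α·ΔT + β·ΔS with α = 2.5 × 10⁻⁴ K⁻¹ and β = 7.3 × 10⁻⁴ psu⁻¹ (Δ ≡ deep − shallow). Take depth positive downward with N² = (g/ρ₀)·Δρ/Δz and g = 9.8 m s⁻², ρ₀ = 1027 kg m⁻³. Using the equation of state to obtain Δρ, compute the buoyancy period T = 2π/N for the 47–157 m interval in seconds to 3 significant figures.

ΔT = -5.0 K, ΔS = -1.03 psu (deep − shallow).
Δρ/ρ₀ = −αΔT + βΔS = 1.25 × 10⁻³ − 7.519 × 10⁻⁴ = 4.981 × 10⁻⁴, so Δρ ≈ 0.5115 kg m⁻³.
N² = (g/ρ₀)·Δρ/Δz = g·(Δρ/ρ₀)/Δz = 9.8 × 4.981 × 10⁻⁴ / 110 = 4.4376 × 10⁻⁵ s⁻².
N = √(4.4376 × 10⁻⁵) = 6.6615 × 10⁻³ rad s⁻¹ → T = 2π/N = 943.21 s ≈ 943 s.

943 s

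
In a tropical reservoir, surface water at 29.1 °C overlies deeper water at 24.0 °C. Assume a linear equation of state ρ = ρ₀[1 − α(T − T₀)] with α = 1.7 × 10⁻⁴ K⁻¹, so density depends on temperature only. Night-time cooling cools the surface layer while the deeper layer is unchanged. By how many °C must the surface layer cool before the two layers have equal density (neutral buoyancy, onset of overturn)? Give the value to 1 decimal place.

5.1 °C

With temperature the only control, equal density requires T_surf′ = T_deep.
T_surf′ = 24.0 °C.
Cooling required: 29.1 − 24.0 = 5.1 °C.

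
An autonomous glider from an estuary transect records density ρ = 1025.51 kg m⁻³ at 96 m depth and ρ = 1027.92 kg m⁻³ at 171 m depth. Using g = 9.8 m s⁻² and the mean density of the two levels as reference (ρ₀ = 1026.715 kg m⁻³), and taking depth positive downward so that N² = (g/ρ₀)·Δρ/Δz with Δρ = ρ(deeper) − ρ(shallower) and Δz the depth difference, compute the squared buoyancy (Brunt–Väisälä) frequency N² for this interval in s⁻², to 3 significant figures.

Δρ = 1027.92 − 1025.51 = 2.41 kg m⁻³ over Δz = 171 − 96 = 75 m.
N² = (9.8/1026.715) × (2.41/75) = 3.0671 × 10⁻⁴ s⁻² ≈ 3.07 × 10⁻⁴ s⁻².

3.07 × 10⁻⁴ s⁻²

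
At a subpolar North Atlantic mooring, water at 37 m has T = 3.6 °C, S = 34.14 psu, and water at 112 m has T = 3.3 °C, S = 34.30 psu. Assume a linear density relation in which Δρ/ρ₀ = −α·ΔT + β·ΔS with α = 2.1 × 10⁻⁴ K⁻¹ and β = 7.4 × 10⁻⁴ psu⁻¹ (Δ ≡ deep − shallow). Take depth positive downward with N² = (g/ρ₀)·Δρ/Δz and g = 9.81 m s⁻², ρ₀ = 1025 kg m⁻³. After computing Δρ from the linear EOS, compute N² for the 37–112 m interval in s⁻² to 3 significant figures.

ΔT = -0.3 K, ΔS = +0.16 psu (deep − shallow).
Δρ/ρ₀ = −αΔT + βΔS = 6.30 × 10⁻⁵ + 1.184 × 10⁻⁴ = 1.814 × 10⁻⁴, so Δρ ≈ 0.1859 kg m⁻³.
N² = (g/ρ₀)·Δρ/Δz = g·(Δρ/ρ₀)/Δz = 9.81 × 1.814 × 10⁻⁴ / 75 = 2.3727 × 10⁻⁵ s⁻² ≈ 2.37 × 10⁻⁵ s⁻².

2.37 × 10⁻⁵ s⁻²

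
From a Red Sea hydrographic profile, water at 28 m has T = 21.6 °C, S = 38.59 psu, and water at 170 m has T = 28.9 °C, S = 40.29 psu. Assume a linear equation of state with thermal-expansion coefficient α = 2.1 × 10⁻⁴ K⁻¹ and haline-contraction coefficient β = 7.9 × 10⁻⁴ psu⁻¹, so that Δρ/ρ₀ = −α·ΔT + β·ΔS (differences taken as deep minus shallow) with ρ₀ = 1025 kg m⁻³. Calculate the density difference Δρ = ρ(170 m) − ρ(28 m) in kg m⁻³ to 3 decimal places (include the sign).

ΔT = +7.3 K, ΔS = +1.70 psu (deep − shallow).
Δρ/ρ₀ = −(2.1 × 10⁻⁴)(+7.3) + (7.9 × 10⁻⁴)(+1.70) = -1.90 × 10⁻⁴.
Δρ = 1025 × (-1.90 × 10⁻⁴) = -0.195 kg m⁻³.
Negative Δρ: lighter below, statically unstable.

-0.195 kg m⁻³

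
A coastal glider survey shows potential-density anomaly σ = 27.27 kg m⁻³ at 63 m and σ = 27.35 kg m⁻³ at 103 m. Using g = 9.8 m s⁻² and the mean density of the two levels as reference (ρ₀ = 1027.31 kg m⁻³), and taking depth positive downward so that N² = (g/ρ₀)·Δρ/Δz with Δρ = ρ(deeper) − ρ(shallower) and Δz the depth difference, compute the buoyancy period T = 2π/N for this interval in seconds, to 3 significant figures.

1.44 × 10³ s

Δρ = 1027.35 − 1027.27 = 0.08 kg m⁻³ over Δz = 103 − 63 = 40 m.
N² = (9.8/1027.31) × (0.08/40) = 1.9079 × 10⁻⁵ s⁻².
N = √(1.9079 × 10⁻⁵) = 4.3680 × 10⁻³ rad s⁻¹, so T = 2π/N = 1.4385 × 10³ s ≈ 1.44 × 10³ s.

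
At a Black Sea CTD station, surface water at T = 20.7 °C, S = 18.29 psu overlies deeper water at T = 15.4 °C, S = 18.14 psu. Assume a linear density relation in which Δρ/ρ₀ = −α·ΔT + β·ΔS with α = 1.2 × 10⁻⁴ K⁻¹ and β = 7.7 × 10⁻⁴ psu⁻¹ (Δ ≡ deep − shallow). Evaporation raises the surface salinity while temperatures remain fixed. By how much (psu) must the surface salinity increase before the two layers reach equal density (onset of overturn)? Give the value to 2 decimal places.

0.68 psu

Neutral buoyancy requires −α(T_deep − T_surf) + β(S_deep − S_surf′) = 0.
S_surf′ = S_deep − (α/β)·ΔT = 18.14 − (1.2 × 10⁻⁴/7.7 × 10⁻⁴)·(-5.3) = 18.9660 psu.
Increase required: 18.9660 − 18.29 = 0.6760 psu.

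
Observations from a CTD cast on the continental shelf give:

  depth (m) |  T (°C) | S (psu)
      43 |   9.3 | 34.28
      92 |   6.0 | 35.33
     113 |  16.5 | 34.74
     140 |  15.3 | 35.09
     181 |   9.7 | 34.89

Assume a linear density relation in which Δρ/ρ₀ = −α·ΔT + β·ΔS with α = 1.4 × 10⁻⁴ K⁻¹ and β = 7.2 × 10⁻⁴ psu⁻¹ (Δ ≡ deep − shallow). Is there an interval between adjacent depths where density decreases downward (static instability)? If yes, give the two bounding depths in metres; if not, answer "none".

Evaluate Δρ/ρ₀ = −αΔT + βΔS across each adjacent pair:
  43–92 m: −αΔT+βΔS = −(1.4 × 10⁻⁴)(-3.3)+(7.2 × 10⁻⁴)(+1.05) = 1.2 × 10⁻³ → stable
  92–113 m: −αΔT+βΔS = −(1.4 × 10⁻⁴)(+10.5)+(7.2 × 10⁻⁴)(-0.59) = -1.9 × 10⁻³ → UNSTABLE
  113–140 m: −αΔT+βΔS = −(1.4 × 10⁻⁴)(-1.2)+(7.2 × 10⁻⁴)(+0.35) = 4.2 × 10⁻⁴ → stable
  140–181 m: −αΔT+βΔS = −(1.4 × 10⁻⁴)(-5.6)+(7.2 × 10⁻⁴)(-0.20) = 6.4 × 10⁻⁴ → stable
The 92–113 m interval has Δρ < 0: lighter water underlies denser water.

92–113 m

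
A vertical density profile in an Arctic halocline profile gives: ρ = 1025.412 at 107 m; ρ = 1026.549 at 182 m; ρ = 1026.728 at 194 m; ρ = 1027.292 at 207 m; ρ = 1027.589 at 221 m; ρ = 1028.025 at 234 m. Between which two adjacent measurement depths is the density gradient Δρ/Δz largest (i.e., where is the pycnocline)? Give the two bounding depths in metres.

194–207 m

Compute the density gradient over each adjacent pair:
  107–182 m: Δρ/Δz = 1.137/75 = 0.015 kg m⁻⁴
  182–194 m: Δρ/Δz = 0.179/12 = 0.015 kg m⁻⁴
  194–207 m: Δρ/Δz = 0.564/13 = 0.043 kg m⁻⁴
  207–221 m: Δρ/Δz = 0.297/14 = 0.021 kg m⁻⁴
  221–234 m: Δρ/Δz = 0.436/13 = 0.034 kg m⁻⁴
The largest gradient is in the 194–207 m interval — the pycnocline.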